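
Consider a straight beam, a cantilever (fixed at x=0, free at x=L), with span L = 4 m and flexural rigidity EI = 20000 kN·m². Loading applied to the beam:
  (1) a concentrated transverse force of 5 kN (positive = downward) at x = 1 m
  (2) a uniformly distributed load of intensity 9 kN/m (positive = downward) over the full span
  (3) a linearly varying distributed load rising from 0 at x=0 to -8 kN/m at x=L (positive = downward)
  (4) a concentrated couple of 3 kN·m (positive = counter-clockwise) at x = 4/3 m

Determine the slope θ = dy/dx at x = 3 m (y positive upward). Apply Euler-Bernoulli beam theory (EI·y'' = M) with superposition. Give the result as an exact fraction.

Load 1 — point force P=5 kN at a=1 m (b=L-a=3):
  θ_1 = -Pa²/(2EI)  [x>a] = -5·1²/(2·20000) = -1/8000 rad
Load 2 — uniform load w=9 kN/m over full span:
  θ_2 = -wx(x²-3Lx+3L²)/(6EI) = -9·3·(3²-3·4·3+3·4²)/(6·20000) = -189/40000 rad
Load 3 — triangular load w₀=-8 kN/m (0→w₀ over full span):
  θ_3 = (w₀Lx²/4-w₀L²x/3-w₀x⁴/(24L))/EI = ((-8)·4·3²/4-(-8)·4²·3/3-(-8)·3⁴/(24·4))/20000 = 251/80000 rad
Load 4 — applied couple M₀=3 kN·m at a=4/3 m (b=L-a=8/3):
  θ_4 = M₀a/EI  [x>a] = 3·(4/3)/20000 = 1/5000 rad
Superposition: θ = Σ θ_i = -121/80000 rad ≈ -0.001512 rad

θ(3) = -121/80000 rad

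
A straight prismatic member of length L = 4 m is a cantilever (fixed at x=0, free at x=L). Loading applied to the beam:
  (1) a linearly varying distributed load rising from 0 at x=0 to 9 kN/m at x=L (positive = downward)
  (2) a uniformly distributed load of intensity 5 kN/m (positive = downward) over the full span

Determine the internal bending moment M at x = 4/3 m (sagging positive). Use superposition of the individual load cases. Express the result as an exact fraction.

Load 1 — triangular load w₀=9 kN/m (0→w₀ over full span):
  M_1 = w₀Lx/2 - w₀L²/3 - w₀x³/(6L) = 9·4·(4/3)/2 - 9·4²/3 - 9·(4/3)³/(6·4) = -224/9 kN·m
Load 2 — uniform load w=5 kN/m over full span:
  M_2 = -w(L-x)²/2 = -5·(4-(4/3))²/2 = -160/9 kN·m
Superposition: M = Σ M_i = -128/3 kN·m ≈ -42.666667 kN·m

M(4/3) = -128/3 kN·m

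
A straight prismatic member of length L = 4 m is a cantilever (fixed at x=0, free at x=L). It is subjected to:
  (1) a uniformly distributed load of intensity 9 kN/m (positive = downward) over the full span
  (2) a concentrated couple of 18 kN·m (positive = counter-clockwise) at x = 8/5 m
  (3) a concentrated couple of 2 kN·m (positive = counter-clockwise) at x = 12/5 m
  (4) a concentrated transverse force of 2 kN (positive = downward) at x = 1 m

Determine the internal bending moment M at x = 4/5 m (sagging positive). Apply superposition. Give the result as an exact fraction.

Load 1 — uniform load w=9 kN/m over full span:
  M_1 = -w(L-x)²/2 = -9·(4-(4/5))²/2 = -1152/25 kN·m
Load 2 — applied couple M₀=18 kN·m at a=8/5 m (b=L-a=12/5):
  M_2 = M₀  [x≤a] = 18 = 18 kN·m
Load 3 — applied couple M₀=2 kN·m at a=12/5 m (b=L-a=8/5):
  M_3 = M₀  [x≤a] = 2 = 2 kN·m
Load 4 — point force P=2 kN at a=1 m (b=L-a=3):
  M_4 = -P(a-x)  [x≤a] = -2·(1-(4/5)) = -2/5 kN·m
Superposition: M = Σ M_i = -662/25 kN·m ≈ -26.480000 kN·m

M(4/5) = -662/25 kN·m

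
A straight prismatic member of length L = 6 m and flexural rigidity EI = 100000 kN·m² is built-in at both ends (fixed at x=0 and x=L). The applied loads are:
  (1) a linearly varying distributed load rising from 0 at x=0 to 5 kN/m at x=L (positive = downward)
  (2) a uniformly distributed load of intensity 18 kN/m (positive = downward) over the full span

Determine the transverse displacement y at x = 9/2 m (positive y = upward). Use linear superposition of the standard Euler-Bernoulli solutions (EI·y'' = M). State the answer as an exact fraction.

Load 1 — triangular load w₀=5 kN/m (0→w₀ over full span):
  y_1 = -w₀x²(L-x)²(x+2L)/(120LEI) = -5·(9/2)²·(6-(9/2))²·((9/2)+2·6)/(120·6·100000) = -2673/51200000 m
Load 2 — uniform load w=18 kN/m over full span:
  y_2 = -wx²(L-x)²/(24EI) = -18·(9/2)²·(6-(9/2))²/(24·100000) = -2187/6400000 m
Superposition: y = Σ y_i = -20169/51200000 m ≈ -0.000394 m

y(9/2) = -20169/51200000 m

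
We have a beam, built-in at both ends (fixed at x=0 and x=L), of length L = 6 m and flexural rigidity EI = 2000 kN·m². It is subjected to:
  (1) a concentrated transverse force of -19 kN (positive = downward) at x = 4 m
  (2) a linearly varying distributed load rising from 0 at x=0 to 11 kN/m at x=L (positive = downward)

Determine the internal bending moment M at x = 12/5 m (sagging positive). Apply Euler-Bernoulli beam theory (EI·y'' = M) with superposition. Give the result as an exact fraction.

Load 1 — point force P=-19 kN at a=4 m (b=L-a=2):
  M_1 = Pb²(3a+b)x/L³ - Pab²/L²  [x≤a] = (-19)·2²·(3·4+2)·(12/5)/6³ - (-19)·4·2²/6² = -152/45 kN·m
Load 2 — triangular load w₀=11 kN/m (0→w₀ over full span):
  M_2 = 3w₀Lx/20 - w₀L²/30 - w₀x³/(6L) = 3·11·6·(12/5)/20 - 11·6²/30 - 11·(12/5)³/(6·6) = 792/125 kN·m
Superposition: M = Σ M_i = 3328/1125 kN·m ≈ 2.958222 kN·m

M(12/5) = 3328/1125 kN·m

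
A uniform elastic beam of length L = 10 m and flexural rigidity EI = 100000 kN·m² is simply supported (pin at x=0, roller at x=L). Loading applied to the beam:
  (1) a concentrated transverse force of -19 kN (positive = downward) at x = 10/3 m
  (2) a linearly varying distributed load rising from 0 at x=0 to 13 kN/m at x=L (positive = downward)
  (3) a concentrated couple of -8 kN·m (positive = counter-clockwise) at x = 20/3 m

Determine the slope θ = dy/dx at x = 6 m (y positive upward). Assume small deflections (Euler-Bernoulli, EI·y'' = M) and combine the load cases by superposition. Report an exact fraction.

θ(6) = 929/5062500 rad

Load 1 — point force P=-19 kN at a=10/3 m (b=L-a=20/3):
  θ_1 = -Pa(2L²-6Lx+3x²+a²)/(6LEI)  [x>a] = -(-19)·(10/3)·(2·10²-6·10·6+3·6²+(10/3)²)/(6·10·100000) = -437/1012500 rad
Load 2 — triangular load w₀=13 kN/m (0→w₀ over full span):
  θ_2 = -w₀(7L⁴-30L²x²+15x⁴)/(360LEI) = -13·(7·10⁴-30·10²·6²+15·6⁴)/(360·10·100000) = 377/562500 rad
Load 3 — applied couple M₀=-8 kN·m at a=20/3 m (b=L-a=10/3):
  θ_3 = (M₀x²/(2L)+C₁)/EI  [x≤a] with C₁=M₀(3b²-L²)/(6L)=80/9 = ((-8)·6²/(2·10)+(80/9))/100000 = -31/562500 rad
Superposition: θ = Σ θ_i = 929/5062500 rad ≈ 0.000184 rad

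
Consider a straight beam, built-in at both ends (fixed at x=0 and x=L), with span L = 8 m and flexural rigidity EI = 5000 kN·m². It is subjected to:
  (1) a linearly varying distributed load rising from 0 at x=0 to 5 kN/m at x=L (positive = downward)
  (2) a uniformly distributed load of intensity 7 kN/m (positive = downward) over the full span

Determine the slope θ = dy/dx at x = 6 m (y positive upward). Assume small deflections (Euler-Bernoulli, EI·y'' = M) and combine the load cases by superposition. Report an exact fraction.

θ(6) = 153/20000 rad

Load 1 — triangular load w₀=5 kN/m (0→w₀ over full span):
  θ_1 = -w₀(2x(L-x)(L-2x)(x+2L)+x²(L-x)²)/(120LEI) = -5·(2·6·(8-6)·(8-2·6)·(6+2·8)+6²·(8-6)²)/(120·8·5000) = 41/20000 rad
Load 2 — uniform load w=7 kN/m over full span:
  θ_2 = -wx(L-x)(L-2x)/(12EI) = -7·6·(8-6)·(8-2·6)/(12·5000) = 7/1250 rad
Superposition: θ = Σ θ_i = 153/20000 rad ≈ 0.007650 rad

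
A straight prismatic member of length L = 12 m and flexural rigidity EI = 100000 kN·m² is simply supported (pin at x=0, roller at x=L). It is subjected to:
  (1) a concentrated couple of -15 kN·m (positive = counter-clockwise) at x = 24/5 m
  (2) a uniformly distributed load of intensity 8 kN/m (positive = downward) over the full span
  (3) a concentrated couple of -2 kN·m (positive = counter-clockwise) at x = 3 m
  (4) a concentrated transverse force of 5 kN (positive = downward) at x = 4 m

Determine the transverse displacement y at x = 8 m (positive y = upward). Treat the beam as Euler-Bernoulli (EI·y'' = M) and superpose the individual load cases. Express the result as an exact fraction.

Load 1 — applied couple M₀=-15 kN·m at a=24/5 m (b=L-a=36/5):
  y_1 = (M₀x³/(6L)-M₀(x-a)²/2+C₁x)/EI  [x>a] with C₁=M₀(3b²-L²)/(6L)=-12/5 = ((-15)·8³/(6·12)-(-15)·(8-(24/5))²/2+(-12/5)·8)/100000 = -23/46875 m
Load 2 — uniform load w=8 kN/m over full span:
  y_2 = -wx(L³-2Lx²+x³)/(24EI) = -8·8·(12³-2·12·8²+8³)/(24·100000) = -176/9375 m
Load 3 — applied couple M₀=-2 kN·m at a=3 m (b=L-a=9):
  y_3 = (M₀x³/(6L)-M₀(x-a)²/2+C₁x)/EI  [x>a] with C₁=M₀(3b²-L²)/(6L)=-11/4 = ((-2)·8³/(6·12)-(-2)·(8-3)²/2+(-11/4)·8)/100000 = -101/900000 m
Load 4 — point force P=5 kN at a=4 m (b=L-a=8):
  y_4 = -Pa(L-x)(2Lx-a²-x²)/(6LEI)  [x>a] = -5·4·(12-8)·(2·12·8-4²-8²)/(6·12·100000) = -7/5625 m
Superposition: y = Σ y_i = -30931/1500000 m ≈ -0.020621 m

y(8) = -30931/1500000 m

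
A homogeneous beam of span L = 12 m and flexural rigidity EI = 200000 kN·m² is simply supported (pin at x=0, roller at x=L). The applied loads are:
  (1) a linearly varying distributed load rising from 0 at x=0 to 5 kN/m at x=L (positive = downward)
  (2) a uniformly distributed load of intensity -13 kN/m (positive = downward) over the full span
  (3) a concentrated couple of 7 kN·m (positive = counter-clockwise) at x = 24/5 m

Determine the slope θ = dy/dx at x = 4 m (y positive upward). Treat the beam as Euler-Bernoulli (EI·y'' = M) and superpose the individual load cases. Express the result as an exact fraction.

θ(4) = 40951/22500000 rad

Load 1 — triangular load w₀=5 kN/m (0→w₀ over full span):
  θ_1 = -w₀(7L⁴-30L²x²+15x⁴)/(360LEI) = -5·(7·12⁴-30·12²·4²+15·4⁴)/(360·12·200000) = -13/28125 rad
Load 2 — uniform load w=-13 kN/m over full span:
  θ_2 = -w(L³-6Lx²+4x³)/(24EI) = -(-13)·(12³-6·12·4²+4·4³)/(24·200000) = 169/75000 rad
Load 3 — applied couple M₀=7 kN·m at a=24/5 m (b=L-a=36/5):
  θ_3 = (M₀x²/(2L)+C₁)/EI  [x≤a] with C₁=M₀(3b²-L²)/(6L)=28/25 = (7·4²/(2·12)+(28/25))/200000 = 217/7500000 rad
Superposition: θ = Σ θ_i = 40951/22500000 rad ≈ 0.001820 rad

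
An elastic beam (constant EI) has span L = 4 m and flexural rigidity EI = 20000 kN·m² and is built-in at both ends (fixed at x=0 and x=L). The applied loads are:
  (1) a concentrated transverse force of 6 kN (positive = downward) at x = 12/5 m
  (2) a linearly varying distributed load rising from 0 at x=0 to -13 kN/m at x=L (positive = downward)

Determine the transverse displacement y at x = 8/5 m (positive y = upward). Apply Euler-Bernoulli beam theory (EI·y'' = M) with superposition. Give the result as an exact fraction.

Load 1 — point force P=6 kN at a=12/5 m (b=L-a=8/5):
  y_1 = -Pb²x²(3aL-(3a+b)x)/(6L³EI)  [x≤a] = -6·(8/5)²·(8/5)²·(3·(12/5)·4-(3·(12/5)+(8/5))·(8/5))/(6·4³·20000) = -736/9765625 m
Load 2 — triangular load w₀=-13 kN/m (0→w₀ over full span):
  y_2 = -w₀x²(L-x)²(x+2L)/(120LEI) = -(-13)·(8/5)²·(4-(8/5))²·((8/5)+2·4)/(120·4·20000) = 1872/9765625 m
Superposition: y = Σ y_i = 1136/9765625 m ≈ 0.000116 m

y(8/5) = 1136/9765625 m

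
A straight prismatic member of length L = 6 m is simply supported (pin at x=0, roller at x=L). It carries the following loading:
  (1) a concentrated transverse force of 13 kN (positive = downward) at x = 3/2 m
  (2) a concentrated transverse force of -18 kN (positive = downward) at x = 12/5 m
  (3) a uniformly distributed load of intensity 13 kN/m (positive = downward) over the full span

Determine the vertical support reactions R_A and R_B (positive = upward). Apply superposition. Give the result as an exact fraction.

Load 1 — point force P=13 kN at a=3/2 m (b=L-a=9/2):
  R_A = Pb/L = 13·(9/2)/6 = 39/4 kN
  R_B = Pa/L = 13·(3/2)/6 = 13/4 kN
Load 2 — point force P=-18 kN at a=12/5 m (b=L-a=18/5):
  R_A = Pb/L = (-18)·(18/5)/6 = -54/5 kN
  R_B = Pa/L = (-18)·(12/5)/6 = -36/5 kN
Load 3 — uniform load w=13 kN/m over full span:
  R_A = wL/2 = 13·6/2 = 39 kN
  R_B = wL/2 = 13·6/2 = 39 kN
Superposition: R_A = 759/20 kN, R_B = 701/20 kN

R_A = 759/20 kN, R_B = 701/20 kN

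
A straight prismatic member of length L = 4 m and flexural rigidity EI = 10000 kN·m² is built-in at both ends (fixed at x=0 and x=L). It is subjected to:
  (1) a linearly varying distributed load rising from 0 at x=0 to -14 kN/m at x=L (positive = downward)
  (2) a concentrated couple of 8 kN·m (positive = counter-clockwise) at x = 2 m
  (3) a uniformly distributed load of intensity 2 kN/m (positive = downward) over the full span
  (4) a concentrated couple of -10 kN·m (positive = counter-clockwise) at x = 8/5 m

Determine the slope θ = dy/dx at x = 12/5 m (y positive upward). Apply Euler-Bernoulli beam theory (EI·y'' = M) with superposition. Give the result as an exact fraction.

Load 1 — triangular load w₀=-14 kN/m (0→w₀ over full span):
  θ_1 = -w₀(2x(L-x)(L-2x)(x+2L)+x²(L-x)²)/(120LEI) = -(-14)·(2·(12/5)·(4-(12/5))·(4-2·(12/5))·((12/5)+2·4)+(12/5)²·(4-(12/5))²)/(120·4·10000) = -56/390625 rad
Load 2 — applied couple M₀=8 kN·m at a=2 m (b=L-a=2):
  θ_2 = (R_Ax²/2 - M_Ax - M₀(x-a))/EI  [x>a] with R_A=3, M_A=2 = (3·(12/5)²/2 - 2·(12/5) - 8·((12/5)-2))/10000 = 1/15625 rad
Load 3 — uniform load w=2 kN/m over full span:
  θ_3 = -wx(L-x)(L-2x)/(12EI) = -2·(12/5)·(4-(12/5))·(4-2·(12/5))/(12·10000) = 4/78125 rad
Load 4 — applied couple M₀=-10 kN·m at a=8/5 m (b=L-a=12/5):
  θ_4 = (R_Ax²/2 - M_Ax - M₀(x-a))/EI  [x>a] with R_A=-18/5, M_A=-6/5 = ((-18/5)·(12/5)²/2 - (-6/5)·(12/5) - (-10)·((12/5)-(8/5)))/10000 = 4/78125 rad
Superposition: θ = Σ θ_i = 9/390625 rad ≈ 0.000023 rad

θ(12/5) = 9/390625 rad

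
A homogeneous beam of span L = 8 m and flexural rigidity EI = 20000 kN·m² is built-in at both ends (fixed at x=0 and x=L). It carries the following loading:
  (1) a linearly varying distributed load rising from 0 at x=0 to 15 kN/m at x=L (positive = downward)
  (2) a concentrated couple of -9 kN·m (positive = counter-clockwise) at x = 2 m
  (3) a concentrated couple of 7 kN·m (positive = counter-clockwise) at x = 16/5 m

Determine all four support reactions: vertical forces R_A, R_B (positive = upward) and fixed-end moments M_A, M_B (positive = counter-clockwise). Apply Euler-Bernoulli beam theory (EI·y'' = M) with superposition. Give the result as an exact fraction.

Load 1 — triangular load w₀=15 kN/m (0→w₀ over full span):
  R_A = 3w₀L/20 = 3·15·8/20 = 18 kN
  M_A = w₀L²/30 = 15·8²/30 = 32 kN·m
  R_B = 7w₀L/20 = 7·15·8/20 = 42 kN
  M_B = -w₀L²/20 = -15·8²/20 = -48 kN·m
Load 2 — applied couple M₀=-9 kN·m at a=2 m (b=L-a=6):
  R_A = 6M₀ab/L³ = 6·(-9)·2·6/8³ = -81/64 kN
  M_A = M₀b(2a-b)/L² = (-9)·6·(2·2-6)/8² = 27/16 kN·m
  R_B = -6M₀ab/L³ = -6·(-9)·2·6/8³ = 81/64 kN
  M_B = M₀a(2b-a)/L² = (-9)·2·(2·6-2)/8² = -45/16 kN·m
Load 3 — applied couple M₀=7 kN·m at a=16/5 m (b=L-a=24/5):
  R_A = 6M₀ab/L³ = 6·7·(16/5)·(24/5)/8³ = 63/50 kN
  M_A = M₀b(2a-b)/L² = 7·(24/5)·(2·(16/5)-(24/5))/8² = 21/25 kN·m
  R_B = -6M₀ab/L³ = -6·7·(16/5)·(24/5)/8³ = -63/50 kN
  M_B = M₀a(2b-a)/L² = 7·(16/5)·(2·(24/5)-(16/5))/8² = 56/25 kN·m
Superposition: R_A = 28791/1600 kN, M_A = 13811/400 kN·m, R_B = 67209/1600 kN, M_B = -19429/400 kN·m

R_A = 28791/1600 kN, M_A = 13811/400 kN·m, R_B = 67209/1600 kN, M_B = -19429/400 kN·m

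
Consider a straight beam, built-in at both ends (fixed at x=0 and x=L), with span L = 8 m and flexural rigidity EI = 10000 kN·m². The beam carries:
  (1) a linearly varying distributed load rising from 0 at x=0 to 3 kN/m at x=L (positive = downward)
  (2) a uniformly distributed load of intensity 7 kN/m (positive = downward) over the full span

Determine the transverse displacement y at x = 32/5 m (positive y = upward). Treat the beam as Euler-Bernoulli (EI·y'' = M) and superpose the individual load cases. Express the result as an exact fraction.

Load 1 — triangular load w₀=3 kN/m (0→w₀ over full span):
  y_1 = -w₀x²(L-x)²(x+2L)/(120LEI) = -3·(32/5)²·(8-(32/5))²·((32/5)+2·8)/(120·8·10000) = -7168/9765625 m
Load 2 — uniform load w=7 kN/m over full span:
  y_2 = -wx²(L-x)²/(24EI) = -7·(32/5)²·(8-(32/5))²/(24·10000) = -3584/1171875 m
Superposition: y = Σ y_i = -111104/29296875 m ≈ -0.003792 m

y(32/5) = -111104/29296875 m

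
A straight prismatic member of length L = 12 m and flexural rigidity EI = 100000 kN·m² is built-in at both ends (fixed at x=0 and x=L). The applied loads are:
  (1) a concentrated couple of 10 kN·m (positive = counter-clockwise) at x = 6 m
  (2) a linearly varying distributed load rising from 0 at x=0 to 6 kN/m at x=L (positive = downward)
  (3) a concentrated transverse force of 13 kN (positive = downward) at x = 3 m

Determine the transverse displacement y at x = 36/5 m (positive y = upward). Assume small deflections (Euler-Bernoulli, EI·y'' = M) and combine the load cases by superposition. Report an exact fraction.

Load 1 — applied couple M₀=10 kN·m at a=6 m (b=L-a=6):
  y_1 = (R_Ax³/6 - M_Ax²/2 - M₀(x-a)²/2)/EI  [x>a] with R_A=5/4, M_A=5/2 = ((5/4)·(36/5)³/6 - (5/2)·(36/5)²/2 - 10·((36/5)-6)²/2)/100000 = 9/156250 m
Load 2 — triangular load w₀=6 kN/m (0→w₀ over full span):
  y_2 = -w₀x²(L-x)²(x+2L)/(120LEI) = -6·(36/5)²·(12-(36/5))²·((36/5)+2·12)/(120·12·100000) = -75816/48828125 m
Load 3 — point force P=13 kN at a=3 m (b=L-a=9):
  y_3 = -Pa²(L-x)²(3bL-(3b+a)(L-x))/(6L³EI)  [x>a] = -13·3²·(12-(36/5))²·(3·9·12-(3·9+3)·(12-(36/5)))/(6·12³·100000) = -117/250000 m
Superposition: y = Σ y_i = -1533681/781250000 m ≈ -0.001963 m

y(36/5) = -1533681/781250000 m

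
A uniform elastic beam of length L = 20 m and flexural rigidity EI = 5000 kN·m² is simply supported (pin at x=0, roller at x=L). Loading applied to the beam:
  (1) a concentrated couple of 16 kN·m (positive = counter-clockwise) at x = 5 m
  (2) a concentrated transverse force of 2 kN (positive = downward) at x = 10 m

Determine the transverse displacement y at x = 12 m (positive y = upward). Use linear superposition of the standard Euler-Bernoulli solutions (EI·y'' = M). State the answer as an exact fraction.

Load 1 — applied couple M₀=16 kN·m at a=5 m (b=L-a=15):
  y_1 = (M₀x³/(6L)-M₀(x-a)²/2+C₁x)/EI  [x>a] with C₁=M₀(3b²-L²)/(6L)=110/3 = (16·12³/(6·20)-16·(12-5)²/2+(110/3)·12)/5000 = 174/3125 m
Load 2 — point force P=2 kN at a=10 m (b=L-a=10):
  y_2 = -Pa(L-x)(2Lx-a²-x²)/(6LEI)  [x>a] = -2·10·(20-12)·(2·20·12-10²-12²)/(6·20·5000) = -118/1875 m
Superposition: y = Σ y_i = -68/9375 m ≈ -0.007253 m

y(12) = -68/9375 m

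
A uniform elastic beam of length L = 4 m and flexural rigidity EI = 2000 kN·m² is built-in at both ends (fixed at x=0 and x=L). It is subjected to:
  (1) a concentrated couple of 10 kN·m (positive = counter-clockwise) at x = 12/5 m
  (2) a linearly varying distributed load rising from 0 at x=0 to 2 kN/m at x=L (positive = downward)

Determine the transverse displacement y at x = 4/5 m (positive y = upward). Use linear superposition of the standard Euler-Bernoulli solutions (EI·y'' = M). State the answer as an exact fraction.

y(4/5) = -2804/5859375 m

Load 1 — applied couple M₀=10 kN·m at a=12/5 m (b=L-a=8/5):
  y_1 = (R_Ax³/6 - M_Ax²/2)/EI  [x≤a] with R_A=18/5, M_A=16/5 = ((18/5)·(4/5)³/6 - (16/5)·(4/5)²/2)/2000 = -28/78125 m
Load 2 — triangular load w₀=2 kN/m (0→w₀ over full span):
  y_2 = -w₀x²(L-x)²(x+2L)/(120LEI) = -2·(4/5)²·(4-(4/5))²·((4/5)+2·4)/(120·4·2000) = -704/5859375 m
Superposition: y = Σ y_i = -2804/5859375 m ≈ -0.000479 m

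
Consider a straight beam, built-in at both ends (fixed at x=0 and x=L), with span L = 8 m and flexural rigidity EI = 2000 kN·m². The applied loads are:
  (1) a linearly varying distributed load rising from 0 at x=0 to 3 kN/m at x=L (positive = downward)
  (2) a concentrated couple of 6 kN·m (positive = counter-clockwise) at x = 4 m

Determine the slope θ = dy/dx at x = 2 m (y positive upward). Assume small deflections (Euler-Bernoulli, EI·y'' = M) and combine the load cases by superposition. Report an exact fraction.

θ(2) = -33/10000 rad

Load 1 — triangular load w₀=3 kN/m (0→w₀ over full span):
  θ_1 = -w₀(2x(L-x)(L-2x)(x+2L)+x²(L-x)²)/(120LEI) = -3·(2·2·(8-2)·(8-2·2)·(2+2·8)+2²·(8-2)²)/(120·8·2000) = -117/40000 rad
Load 2 — applied couple M₀=6 kN·m at a=4 m (b=L-a=4):
  θ_2 = (R_Ax²/2 - M_Ax)/EI  [x≤a] with R_A=9/8, M_A=3/2 = ((9/8)·2²/2 - (3/2)·2)/2000 = -3/8000 rad
Superposition: θ = Σ θ_i = -33/10000 rad ≈ -0.003300 rad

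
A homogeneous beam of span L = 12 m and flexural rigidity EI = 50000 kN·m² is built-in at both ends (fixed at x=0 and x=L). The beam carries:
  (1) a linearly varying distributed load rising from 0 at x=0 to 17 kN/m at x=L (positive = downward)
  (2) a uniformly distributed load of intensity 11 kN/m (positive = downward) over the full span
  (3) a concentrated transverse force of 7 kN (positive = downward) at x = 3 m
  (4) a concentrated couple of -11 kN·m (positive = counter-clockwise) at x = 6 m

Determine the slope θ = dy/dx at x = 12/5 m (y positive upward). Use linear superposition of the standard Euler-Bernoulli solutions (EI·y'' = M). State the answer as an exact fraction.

Load 1 — triangular load w₀=17 kN/m (0→w₀ over full span):
  θ_1 = -w₀(2x(L-x)(L-2x)(x+2L)+x²(L-x)²)/(120LEI) = -17·(2·(12/5)·(12-(12/5))·(12-2·(12/5))·((12/5)+2·12)+(12/5)²·(12-(12/5))²)/(120·12·50000) = -4284/1953125 rad
Load 2 — uniform load w=11 kN/m over full span:
  θ_2 = -wx(L-x)(L-2x)/(12EI) = -11·(12/5)·(12-(12/5))·(12-2·(12/5))/(12·50000) = -1188/390625 rad
Load 3 — point force P=7 kN at a=3 m (b=L-a=9):
  θ_3 = -Pb²x(2aL-(3a+b)x)/(2L³EI)  [x≤a] = -7·9²·(12/5)·(2·3·12-(3·3+9)·(12/5))/(2·12³·50000) = -567/2500000 rad
Load 4 — applied couple M₀=-11 kN·m at a=6 m (b=L-a=6):
  θ_4 = (R_Ax²/2 - M_Ax)/EI  [x≤a] with R_A=-11/8, M_A=-11/4 = ((-11/8)·(12/5)²/2 - (-11/4)·(12/5))/50000 = 33/625000 rad
Superposition: θ = Σ θ_i = -338043/62500000 rad ≈ -0.005409 rad

θ(12/5) = -338043/62500000 rad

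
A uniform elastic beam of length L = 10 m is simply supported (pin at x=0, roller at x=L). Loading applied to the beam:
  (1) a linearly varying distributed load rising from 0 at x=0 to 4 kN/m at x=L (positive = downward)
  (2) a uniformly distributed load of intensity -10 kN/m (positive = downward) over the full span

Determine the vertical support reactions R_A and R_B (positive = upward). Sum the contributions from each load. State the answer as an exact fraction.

R_A = -130/3 kN, R_B = -110/3 kN

Load 1 — triangular load w₀=4 kN/m (0→w₀ over full span):
  R_A = w₀L/6 = 4·10/6 = 20/3 kN
  R_B = w₀L/3 = 4·10/3 = 40/3 kN
Load 2 — uniform load w=-10 kN/m over full span:
  R_A = wL/2 = (-10)·10/2 = -50 kN
  R_B = wL/2 = (-10)·10/2 = -50 kN
Superposition: R_A = -130/3 kN, R_B = -110/3 kN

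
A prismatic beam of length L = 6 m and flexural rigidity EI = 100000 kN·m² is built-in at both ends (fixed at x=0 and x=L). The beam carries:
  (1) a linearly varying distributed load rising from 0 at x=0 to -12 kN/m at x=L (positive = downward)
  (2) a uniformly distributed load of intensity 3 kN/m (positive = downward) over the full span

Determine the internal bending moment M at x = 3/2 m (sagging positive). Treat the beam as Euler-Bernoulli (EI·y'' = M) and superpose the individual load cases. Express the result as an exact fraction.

Load 1 — triangular load w₀=-12 kN/m (0→w₀ over full span):
  M_1 = 3w₀Lx/20 - w₀L²/30 - w₀x³/(6L) = 3·(-12)·6·(3/2)/20 - (-12)·6²/30 - (-12)·(3/2)³/(6·6) = -27/40 kN·m
Load 2 — uniform load w=3 kN/m over full span:
  M_2 = wLx/2 - wL²/12 - wx²/2 = 3·6·(3/2)/2 - 3·6²/12 - 3·(3/2)²/2 = 9/8 kN·m
Superposition: M = Σ M_i = 9/20 kN·m ≈ 0.450000 kN·m

M(3/2) = 9/20 kN·m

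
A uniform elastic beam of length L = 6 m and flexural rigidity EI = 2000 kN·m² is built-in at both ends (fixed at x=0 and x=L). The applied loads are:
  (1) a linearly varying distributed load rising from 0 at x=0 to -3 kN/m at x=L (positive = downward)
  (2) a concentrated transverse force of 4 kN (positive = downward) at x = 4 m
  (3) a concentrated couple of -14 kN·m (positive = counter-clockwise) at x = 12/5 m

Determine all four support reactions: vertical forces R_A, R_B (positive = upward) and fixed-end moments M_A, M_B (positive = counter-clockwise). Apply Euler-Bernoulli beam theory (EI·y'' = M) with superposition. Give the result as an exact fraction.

Load 1 — triangular load w₀=-3 kN/m (0→w₀ over full span):
  R_A = 3w₀L/20 = 3·(-3)·6/20 = -27/10 kN
  M_A = w₀L²/30 = (-3)·6²/30 = -18/5 kN·m
  R_B = 7w₀L/20 = 7·(-3)·6/20 = -63/10 kN
  M_B = -w₀L²/20 = -(-3)·6²/20 = 27/5 kN·m
Load 2 — point force P=4 kN at a=4 m (b=L-a=2):
  R_A = Pb²(3a+b)/L³ = 4·2²·(3·4+2)/6³ = 28/27 kN
  M_A = Pab²/L² = 4·4·2²/6² = 16/9 kN·m
  R_B = Pa²(a+3b)/L³ = 4·4²·(4+3·2)/6³ = 80/27 kN
  M_B = -Pa²b/L² = -4·4²·2/6² = -32/9 kN·m
Load 3 — applied couple M₀=-14 kN·m at a=12/5 m (b=L-a=18/5):
  R_A = 6M₀ab/L³ = 6·(-14)·(12/5)·(18/5)/6³ = -84/25 kN
  M_A = M₀b(2a-b)/L² = (-14)·(18/5)·(2·(12/5)-(18/5))/6² = -42/25 kN·m
  R_B = -6M₀ab/L³ = -6·(-14)·(12/5)·(18/5)/6³ = 84/25 kN
  M_B = M₀a(2b-a)/L² = (-14)·(12/5)·(2·(18/5)-(12/5))/6² = -112/25 kN·m
Superposition: R_A = -6781/1350 kN, M_A = -788/225 kN·m, R_B = 31/1350 kN, M_B = -593/225 kN·m

R_A = -6781/1350 kN, M_A = -788/225 kN·m, R_B = 31/1350 kN, M_B = -593/225 kN·m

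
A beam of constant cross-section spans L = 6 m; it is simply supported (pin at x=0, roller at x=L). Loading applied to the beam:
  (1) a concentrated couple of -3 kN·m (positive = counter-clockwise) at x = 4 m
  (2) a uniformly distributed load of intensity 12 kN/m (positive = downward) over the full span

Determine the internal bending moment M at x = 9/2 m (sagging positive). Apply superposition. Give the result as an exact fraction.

Load 1 — applied couple M₀=-3 kN·m at a=4 m (b=L-a=2):
  M_1 = M₀x/L - M₀  [x>a] = (-3)·(9/2)/6 - (-3) = 3/4 kN·m
Load 2 — uniform load w=12 kN/m over full span:
  M_2 = wx(L-x)/2 = 12·(9/2)·(6-(9/2))/2 = 81/2 kN·m
Superposition: M = Σ M_i = 165/4 kN·m ≈ 41.250000 kN·m

M(9/2) = 165/4 kN·m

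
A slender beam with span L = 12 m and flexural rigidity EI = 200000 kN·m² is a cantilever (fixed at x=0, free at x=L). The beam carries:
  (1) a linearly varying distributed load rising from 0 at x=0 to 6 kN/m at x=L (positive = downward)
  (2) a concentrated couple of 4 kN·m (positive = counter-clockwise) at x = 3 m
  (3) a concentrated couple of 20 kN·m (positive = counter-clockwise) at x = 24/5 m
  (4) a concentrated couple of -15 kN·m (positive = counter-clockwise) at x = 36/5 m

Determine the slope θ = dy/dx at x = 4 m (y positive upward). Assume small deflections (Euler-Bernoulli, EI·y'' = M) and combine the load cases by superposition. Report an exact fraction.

θ(4) = -157/37500 rad

Load 1 — triangular load w₀=6 kN/m (0→w₀ over full span):
  θ_1 = (w₀Lx²/4-w₀L²x/3-w₀x⁴/(24L))/EI = (6·12·4²/4-6·12²·4/3-6·4⁴/(24·12))/200000 = -163/37500 rad
Load 2 — applied couple M₀=4 kN·m at a=3 m (b=L-a=9):
  θ_2 = M₀a/EI  [x>a] = 4·3/200000 = 3/50000 rad
Load 3 — applied couple M₀=20 kN·m at a=24/5 m (b=L-a=36/5):
  θ_3 = M₀x/EI  [x≤a] = 20·4/200000 = 1/2500 rad
Load 4 — applied couple M₀=-15 kN·m at a=36/5 m (b=L-a=24/5):
  θ_4 = M₀x/EI  [x≤a] = (-15)·4/200000 = -3/10000 rad
Superposition: θ = Σ θ_i = -157/37500 rad ≈ -0.004187 rad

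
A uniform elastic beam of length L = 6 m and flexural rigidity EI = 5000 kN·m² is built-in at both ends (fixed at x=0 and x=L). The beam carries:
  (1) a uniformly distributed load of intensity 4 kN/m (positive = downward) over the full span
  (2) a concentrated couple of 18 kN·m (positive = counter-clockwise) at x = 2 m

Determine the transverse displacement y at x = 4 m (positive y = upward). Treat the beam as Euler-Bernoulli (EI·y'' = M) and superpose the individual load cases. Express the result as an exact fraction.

Load 1 — uniform load w=4 kN/m over full span:
  y_1 = -wx²(L-x)²/(24EI) = -4·4²·(6-4)²/(24·5000) = -4/1875 m
Load 2 — applied couple M₀=18 kN·m at a=2 m (b=L-a=4):
  y_2 = (R_Ax³/6 - M_Ax²/2 - M₀(x-a)²/2)/EI  [x>a] with R_A=4, M_A=0 = (4·4³/6 - 0·4²/2 - 18·(4-2)²/2)/5000 = 1/750 m
Superposition: y = Σ y_i = -1/1250 m ≈ -0.000800 m

y(4) = -1/1250 m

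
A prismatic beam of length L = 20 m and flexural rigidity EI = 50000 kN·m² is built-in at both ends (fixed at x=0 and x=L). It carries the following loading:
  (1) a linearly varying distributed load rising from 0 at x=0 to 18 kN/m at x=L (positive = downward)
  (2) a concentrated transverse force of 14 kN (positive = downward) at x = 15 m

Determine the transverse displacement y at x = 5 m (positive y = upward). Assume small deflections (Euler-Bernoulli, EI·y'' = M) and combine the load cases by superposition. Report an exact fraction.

Load 1 — triangular load w₀=18 kN/m (0→w₀ over full span):
  y_1 = -w₀x²(L-x)²(x+2L)/(120LEI) = -18·5²·(20-5)²·(5+2·20)/(120·20·50000) = -243/6400 m
Load 2 — point force P=14 kN at a=15 m (b=L-a=5):
  y_2 = -Pb²x²(3aL-(3a+b)x)/(6L³EI)  [x≤a] = -14·5²·5²·(3·15·20-(3·15+5)·5)/(6·20³·50000) = -91/38400 m
Superposition: y = Σ y_i = -1549/38400 m ≈ -0.040339 m

y(5) = -1549/38400 m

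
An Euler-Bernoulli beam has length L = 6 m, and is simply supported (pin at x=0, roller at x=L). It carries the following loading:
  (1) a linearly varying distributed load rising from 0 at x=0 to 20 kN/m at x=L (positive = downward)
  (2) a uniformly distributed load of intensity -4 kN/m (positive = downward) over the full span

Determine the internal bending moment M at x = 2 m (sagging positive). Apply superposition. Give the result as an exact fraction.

Load 1 — triangular load w₀=20 kN/m (0→w₀ over full span):
  M_1 = w₀Lx/6 - w₀x³/(6L) = 20·6·2/6 - 20·2³/(6·6) = 320/9 kN·m
Load 2 — uniform load w=-4 kN/m over full span:
  M_2 = wx(L-x)/2 = (-4)·2·(6-2)/2 = -16 kN·m
Superposition: M = Σ M_i = 176/9 kN·m ≈ 19.555556 kN·m

M(2) = 176/9 kN·m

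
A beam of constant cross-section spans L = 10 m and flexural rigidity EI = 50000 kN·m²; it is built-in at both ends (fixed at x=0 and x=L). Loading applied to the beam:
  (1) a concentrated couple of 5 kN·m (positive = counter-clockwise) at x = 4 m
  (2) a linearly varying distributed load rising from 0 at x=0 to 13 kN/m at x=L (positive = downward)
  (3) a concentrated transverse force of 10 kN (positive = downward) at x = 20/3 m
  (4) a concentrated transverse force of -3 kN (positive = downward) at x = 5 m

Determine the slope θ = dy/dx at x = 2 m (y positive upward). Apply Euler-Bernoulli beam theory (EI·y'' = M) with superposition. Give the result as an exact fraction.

θ(2) = -72121/67500000 rad

Load 1 — applied couple M₀=5 kN·m at a=4 m (b=L-a=6):
  θ_1 = (R_Ax²/2 - M_Ax)/EI  [x≤a] with R_A=18/25, M_A=3/5 = ((18/25)·2²/2 - (3/5)·2)/50000 = 3/625000 rad
Load 2 — triangular load w₀=13 kN/m (0→w₀ over full span):
  θ_2 = -w₀(2x(L-x)(L-2x)(x+2L)+x²(L-x)²)/(120LEI) = -13·(2·2·(10-2)·(10-2·2)·(2+2·10)+2²·(10-2)²)/(120·10·50000) = -91/93750 rad
Load 3 — point force P=10 kN at a=20/3 m (b=L-a=10/3):
  θ_3 = -Pb²x(2aL-(3a+b)x)/(2L³EI)  [x≤a] = -10·(10/3)²·2·(2·(20/3)·10-(3·(20/3)+(10/3))·2)/(2·10³·50000) = -13/67500 rad
Load 4 — point force P=-3 kN at a=5 m (b=L-a=5):
  θ_4 = -Pb²x(2aL-(3a+b)x)/(2L³EI)  [x≤a] = -(-3)·5²·2·(2·5·10-(3·5+5)·2)/(2·10³·50000) = 9/100000 rad
Superposition: θ = Σ θ_i = -72121/67500000 rad ≈ -0.001068 rad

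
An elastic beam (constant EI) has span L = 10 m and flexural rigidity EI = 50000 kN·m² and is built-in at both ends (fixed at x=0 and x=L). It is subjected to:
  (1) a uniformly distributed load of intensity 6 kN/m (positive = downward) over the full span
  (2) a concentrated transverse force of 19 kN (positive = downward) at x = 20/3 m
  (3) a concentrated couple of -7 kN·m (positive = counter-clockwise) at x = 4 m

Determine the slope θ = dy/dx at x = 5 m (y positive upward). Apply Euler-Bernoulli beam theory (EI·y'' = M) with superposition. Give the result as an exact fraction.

Load 1 — uniform load w=6 kN/m over full span:
  θ_1 = -wx(L-x)(L-2x)/(12EI) = -6·5·(10-5)·(10-2·5)/(12·50000) = 0 rad
Load 2 — point force P=19 kN at a=20/3 m (b=L-a=10/3):
  θ_2 = -Pb²x(2aL-(3a+b)x)/(2L³EI)  [x≤a] = -19·(10/3)²·5·(2·(20/3)·10-(3·(20/3)+(10/3))·5)/(2·10³·50000) = -19/108000 rad
Load 3 — applied couple M₀=-7 kN·m at a=4 m (b=L-a=6):
  θ_3 = (R_Ax²/2 - M_Ax - M₀(x-a))/EI  [x>a] with R_A=-126/125, M_A=-21/25 = ((-126/125)·5²/2 - (-21/25)·5 - (-7)·(5-4))/50000 = -7/250000 rad
Superposition: θ = Σ θ_i = -2753/13500000 rad ≈ -0.000204 rad

θ(5) = -2753/13500000 rad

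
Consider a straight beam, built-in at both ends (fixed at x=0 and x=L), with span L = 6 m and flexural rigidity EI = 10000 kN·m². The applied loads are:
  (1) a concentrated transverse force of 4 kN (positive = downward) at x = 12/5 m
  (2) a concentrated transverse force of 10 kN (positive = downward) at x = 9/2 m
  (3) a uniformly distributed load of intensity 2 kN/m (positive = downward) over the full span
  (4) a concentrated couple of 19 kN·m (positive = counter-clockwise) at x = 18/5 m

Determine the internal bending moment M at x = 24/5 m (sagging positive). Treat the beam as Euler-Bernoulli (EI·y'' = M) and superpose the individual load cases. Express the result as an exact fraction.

Load 1 — point force P=4 kN at a=12/5 m (b=L-a=18/5):
  M_1 = Pa²(a+3b)(L-x)/L³ - Pa²b/L²  [x>a] = 4·(12/5)²·((12/5)+3·(18/5))·(6-(24/5))/6³ - 4·(12/5)²·(18/5)/6² = -384/625 kN·m
Load 2 — point force P=10 kN at a=9/2 m (b=L-a=3/2):
  M_2 = Pa²(a+3b)(L-x)/L³ - Pa²b/L²  [x>a] = 10·(9/2)²·((9/2)+3·(3/2))·(6-(24/5))/6³ - 10·(9/2)²·(3/2)/6² = 27/16 kN·m
Load 3 — uniform load w=2 kN/m over full span:
  M_3 = wLx/2 - wL²/12 - wx²/2 = 2·6·(24/5)/2 - 2·6²/12 - 2·(24/5)²/2 = -6/25 kN·m
Load 4 — applied couple M₀=19 kN·m at a=18/5 m (b=L-a=12/5):
  M_4 = R_Ax - M_A - M₀  [x>a] with R_A=114/25, M_A=152/25 = (114/25)·(24/5) - (152/25) - 19 = -399/125 kN·m
Superposition: M = Σ M_i = -23589/10000 kN·m ≈ -2.358900 kN·m

M(24/5) = -23589/10000 kN·m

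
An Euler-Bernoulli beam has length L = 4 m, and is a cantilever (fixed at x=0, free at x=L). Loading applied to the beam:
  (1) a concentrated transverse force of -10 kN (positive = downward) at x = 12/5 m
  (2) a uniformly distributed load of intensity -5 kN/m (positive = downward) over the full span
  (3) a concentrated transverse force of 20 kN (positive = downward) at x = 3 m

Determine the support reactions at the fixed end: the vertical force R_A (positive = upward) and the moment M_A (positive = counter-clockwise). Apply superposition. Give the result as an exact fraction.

R_A = -10 kN, M_A = -4 kN·m

Load 1 — point force P=-10 kN at a=12/5 m (b=L-a=8/5):
  R_A = P = (-10) = -10 kN
  M_A = Pa = (-10)·(12/5) = -24 kN·m
Load 2 — uniform load w=-5 kN/m over full span:
  R_A = wL = (-5)·4 = -20 kN
  M_A = wL²/2 = (-5)·4²/2 = -40 kN·m
Load 3 — point force P=20 kN at a=3 m (b=L-a=1):
  R_A = P = 20 kN
  M_A = Pa = 20·3 = 60 kN·m
Superposition: R_A = -10 kN, M_A = -4 kN·m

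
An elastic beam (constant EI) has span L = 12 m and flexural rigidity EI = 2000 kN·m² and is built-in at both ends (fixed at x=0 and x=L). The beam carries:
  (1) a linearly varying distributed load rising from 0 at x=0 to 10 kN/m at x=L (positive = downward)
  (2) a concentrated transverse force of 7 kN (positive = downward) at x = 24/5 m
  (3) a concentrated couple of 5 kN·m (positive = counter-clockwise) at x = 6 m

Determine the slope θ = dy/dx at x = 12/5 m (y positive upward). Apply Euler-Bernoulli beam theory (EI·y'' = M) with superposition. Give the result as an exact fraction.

Load 1 — triangular load w₀=10 kN/m (0→w₀ over full span):
  θ_1 = -w₀(2x(L-x)(L-2x)(x+2L)+x²(L-x)²)/(120LEI) = -10·(2·(12/5)·(12-(12/5))·(12-2·(12/5))·((12/5)+2·12)+(12/5)²·(12-(12/5))²)/(120·12·2000) = -504/15625 rad
Load 2 — point force P=7 kN at a=24/5 m (b=L-a=36/5):
  θ_2 = -Pb²x(2aL-(3a+b)x)/(2L³EI)  [x≤a] = -7·(36/5)²·(12/5)·(2·(24/5)·12-(3·(24/5)+(36/5))·(12/5))/(2·12³·2000) = -6237/781250 rad
Load 3 — applied couple M₀=5 kN·m at a=6 m (b=L-a=6):
  θ_3 = (R_Ax²/2 - M_Ax)/EI  [x≤a] with R_A=5/8, M_A=5/4 = ((5/8)·(12/5)²/2 - (5/4)·(12/5))/2000 = -3/5000 rad
Superposition: θ = Σ θ_i = -127623/3125000 rad ≈ -0.040839 rad

θ(12/5) = -127623/3125000 rad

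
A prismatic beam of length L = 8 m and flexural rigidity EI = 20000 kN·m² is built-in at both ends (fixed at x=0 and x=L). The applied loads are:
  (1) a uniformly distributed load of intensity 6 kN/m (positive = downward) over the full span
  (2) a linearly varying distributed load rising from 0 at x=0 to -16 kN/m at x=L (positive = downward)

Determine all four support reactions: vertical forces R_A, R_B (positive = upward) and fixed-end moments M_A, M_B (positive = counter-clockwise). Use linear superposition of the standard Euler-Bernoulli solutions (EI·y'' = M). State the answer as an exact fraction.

Load 1 — uniform load w=6 kN/m over full span:
  R_A = wL/2 = 6·8/2 = 24 kN
  M_A = wL²/12 = 6·8²/12 = 32 kN·m
  R_B = wL/2 = 6·8/2 = 24 kN
  M_B = -wL²/12 = -6·8²/12 = -32 kN·m
Load 2 — triangular load w₀=-16 kN/m (0→w₀ over full span):
  R_A = 3w₀L/20 = 3·(-16)·8/20 = -96/5 kN
  M_A = w₀L²/30 = (-16)·8²/30 = -512/15 kN·m
  R_B = 7w₀L/20 = 7·(-16)·8/20 = -224/5 kN
  M_B = -w₀L²/20 = -(-16)·8²/20 = 256/5 kN·m
Superposition: R_A = 24/5 kN, M_A = -32/15 kN·m, R_B = -104/5 kN, M_B = 96/5 kN·m

R_A = 24/5 kN, M_A = -32/15 kN·m, R_B = -104/5 kN, M_B = 96/5 kN·m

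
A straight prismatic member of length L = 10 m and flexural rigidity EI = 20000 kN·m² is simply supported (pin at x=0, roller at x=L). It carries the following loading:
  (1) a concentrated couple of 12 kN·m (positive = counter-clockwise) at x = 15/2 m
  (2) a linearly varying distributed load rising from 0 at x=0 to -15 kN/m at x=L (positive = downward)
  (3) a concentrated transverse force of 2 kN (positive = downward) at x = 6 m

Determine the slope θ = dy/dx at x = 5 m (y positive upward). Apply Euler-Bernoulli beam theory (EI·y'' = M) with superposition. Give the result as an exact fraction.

θ(5) = 3787/4800000 rad

Load 1 — applied couple M₀=12 kN·m at a=15/2 m (b=L-a=5/2):
  θ_1 = (M₀x²/(2L)+C₁)/EI  [x≤a] with C₁=M₀(3b²-L²)/(6L)=-65/4 = (12·5²/(2·10)+(-65/4))/20000 = -1/16000 rad
Load 2 — triangular load w₀=-15 kN/m (0→w₀ over full span):
  θ_2 = -w₀(7L⁴-30L²x²+15x⁴)/(360LEI) = -(-15)·(7·10⁴-30·10²·5²+15·5⁴)/(360·10·20000) = 7/7680 rad
Load 3 — point force P=2 kN at a=6 m (b=L-a=4):
  θ_3 = -Pb(L²-b²-3x²)/(6LEI)  [x≤a] = -2·4·(10²-4²-3·5²)/(6·10·20000) = -3/50000 rad
Superposition: θ = Σ θ_i = 3787/4800000 rad ≈ 0.000789 rad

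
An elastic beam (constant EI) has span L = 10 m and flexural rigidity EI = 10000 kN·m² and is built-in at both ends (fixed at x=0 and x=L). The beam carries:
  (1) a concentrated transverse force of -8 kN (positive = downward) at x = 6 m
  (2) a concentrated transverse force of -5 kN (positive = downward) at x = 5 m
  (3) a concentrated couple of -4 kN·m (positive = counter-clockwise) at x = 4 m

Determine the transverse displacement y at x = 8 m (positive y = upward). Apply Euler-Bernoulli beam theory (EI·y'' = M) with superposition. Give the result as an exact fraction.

y(8) = 17627/7500000 m

Load 1 — point force P=-8 kN at a=6 m (b=L-a=4):
  y_1 = -Pa²(L-x)²(3bL-(3b+a)(L-x))/(6L³EI)  [x>a] = -(-8)·6²·(10-8)²·(3·4·10-(3·4+6)·(10-8))/(6·10³·10000) = 126/78125 m
Load 2 — point force P=-5 kN at a=5 m (b=L-a=5):
  y_2 = -Pa²(L-x)²(3bL-(3b+a)(L-x))/(6L³EI)  [x>a] = -(-5)·5²·(10-8)²·(3·5·10-(3·5+5)·(10-8))/(6·10³·10000) = 11/12000 m
Load 3 — applied couple M₀=-4 kN·m at a=4 m (b=L-a=6):
  y_3 = (R_Ax³/6 - M_Ax²/2 - M₀(x-a)²/2)/EI  [x>a] with R_A=-72/125, M_A=-12/25 = ((-72/125)·8³/6 - (-12/25)·8²/2 - (-4)·(8-4)²/2)/10000 = -14/78125 m
Superposition: y = Σ y_i = 17627/7500000 m ≈ 0.002350 m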